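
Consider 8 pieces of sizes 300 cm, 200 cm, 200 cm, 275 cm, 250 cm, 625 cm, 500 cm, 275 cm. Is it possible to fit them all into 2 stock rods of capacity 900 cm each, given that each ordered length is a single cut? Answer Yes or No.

Total = 2625 cm; ⌈2625/900⌉ = 3.
At least 3 stock rods are required, but only 2 are allowed.

No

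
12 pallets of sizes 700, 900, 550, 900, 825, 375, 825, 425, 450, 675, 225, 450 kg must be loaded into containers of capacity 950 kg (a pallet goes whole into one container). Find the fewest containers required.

9

Total = 900 + 900 + 825 + 825 + 700 + 675 + 550 + 450 + 450 + 425 + 375 + 225 = 7300 kg.
Lower bound: ⌈7300/950⌉ = 8 containers.
A packing using 9 containers:
  container 1: 900 = 900
  container 2: 900 = 900
  container 3: 825 = 825
  container 4: 825 = 825
  container 5: 700 + 225 = 925
  container 6: 675 = 675
  container 7: 550 + 375 = 925
  container 8: 450 + 450 = 900
  container 9: 425 = 425
No arrangement into 8 containers stays within capacity, so 9 is optimal.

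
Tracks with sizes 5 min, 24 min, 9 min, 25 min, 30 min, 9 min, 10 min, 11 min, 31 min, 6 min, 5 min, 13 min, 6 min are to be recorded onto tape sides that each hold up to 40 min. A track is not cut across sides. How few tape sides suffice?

5

Total = 31 + 30 + 25 + 24 + 13 + 11 + 10 + 9 + 9 + 6 + 6 + 5 + 5 = 184 min.
Lower bound: ⌈184/40⌉ = 5 tape sides.
A packing using 5 tape sides:
  side 1: 31 + 9 = 40
  side 2: 30 + 10 = 40
  side 3: 25 + 13 = 38
  side 4: 24 + 11 + 5 = 40
  side 5: 9 + 6 + 6 + 5 = 26
This matches the lower bound, so 5 is optimal.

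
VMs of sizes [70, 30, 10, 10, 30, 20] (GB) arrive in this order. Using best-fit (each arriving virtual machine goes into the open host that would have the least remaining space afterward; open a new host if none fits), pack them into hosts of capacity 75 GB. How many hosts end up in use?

  70 → host 1 (new)  [load 70/75]
  30 → host 2 (new)  [load 30/75]
  10 → host 2  [load 40/75]
  10 → host 2  [load 50/75]
  30 → host 3 (new)  [load 30/75]
  20 → host 2  [load 70/75]
3 hosts opened.

3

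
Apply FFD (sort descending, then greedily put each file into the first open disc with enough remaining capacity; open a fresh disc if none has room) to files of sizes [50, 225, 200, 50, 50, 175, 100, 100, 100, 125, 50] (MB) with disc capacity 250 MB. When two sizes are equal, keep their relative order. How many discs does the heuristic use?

6

Sorted descending: 225, 200, 175, 125, 100, 100, 100, 50, 50, 50, 50.
  225 → disc 1 (new)  [load 225/250]
  200 → disc 2 (new)  [load 200/250]
  175 → disc 3 (new)  [load 175/250]
  125 → disc 4 (new)  [load 125/250]
  100 → disc 4  [load 225/250]
  100 → disc 5 (new)  [load 100/250]
  100 → disc 5  [load 200/250]
  50 → disc 2  [load 250/250]
  50 → disc 3  [load 225/250]
  50 → disc 5  [load 250/250]
  50 → disc 6 (new)  [load 50/250]
6 discs opened.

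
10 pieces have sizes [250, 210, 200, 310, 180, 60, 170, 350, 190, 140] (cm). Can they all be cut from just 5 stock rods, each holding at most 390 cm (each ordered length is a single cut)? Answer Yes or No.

Total = 2060 cm; ⌈2060/390⌉ = 6.
At least 6 stock rods are required, but only 5 are allowed.

No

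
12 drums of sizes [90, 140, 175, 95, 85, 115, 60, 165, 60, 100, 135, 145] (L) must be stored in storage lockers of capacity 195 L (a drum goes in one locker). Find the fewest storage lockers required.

Total = 175 + 165 + 145 + 140 + 135 + 115 + 100 + 95 + 90 + 85 + 60 + 60 = 1365 L.
Lower bound: ⌈1365/195⌉ = 7 storage lockers.
A packing using 8 storage lockers:
  locker 1: 175 = 175
  locker 2: 165 = 165
  locker 3: 145 = 145
  locker 4: 140 = 140
  locker 5: 135 + 60 = 195
  locker 6: 115 + 60 = 175
  locker 7: 100 + 95 = 195
  locker 8: 90 + 85 = 175
No arrangement into 7 storage lockers stays within capacity, so 8 is optimal.

8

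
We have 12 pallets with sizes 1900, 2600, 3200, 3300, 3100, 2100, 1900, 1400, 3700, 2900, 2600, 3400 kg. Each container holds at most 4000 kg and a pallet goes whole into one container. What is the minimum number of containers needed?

10

Total = 3700 + 3400 + 3300 + 3200 + 3100 + 2900 + 2600 + 2600 + 2100 + 1900 + 1900 + 1400 = 32100 kg.
Lower bound: ⌈32100/4000⌉ = 9 containers.
A packing using 10 containers:
  container 1: 3700 = 3700
  container 2: 3400 = 3400
  container 3: 3300 = 3300
  container 4: 3200 = 3200
  container 5: 3100 = 3100
  container 6: 2900 = 2900
  container 7: 2600 + 1400 = 4000
  container 8: 2600 = 2600
  container 9: 2100 + 1900 = 4000
  container 10: 1900 = 1900
No arrangement into 9 containers stays within capacity, so 10 is optimal.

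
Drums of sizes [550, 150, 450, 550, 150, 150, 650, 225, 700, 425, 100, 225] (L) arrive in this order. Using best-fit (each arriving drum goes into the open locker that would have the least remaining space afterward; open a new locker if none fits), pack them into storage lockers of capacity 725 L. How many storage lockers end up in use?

7

  550 → locker 1 (new)  [load 550/725]
  150 → locker 1  [load 700/725]
  450 → locker 2 (new)  [load 450/725]
  550 → locker 3 (new)  [load 550/725]
  150 → locker 3  [load 700/725]
  150 → locker 2  [load 600/725]
  650 → locker 4 (new)  [load 650/725]
  225 → locker 5 (new)  [load 225/725]
  700 → locker 6 (new)  [load 700/725]
  425 → locker 5  [load 650/725]
  100 → locker 2  [load 700/725]
  225 → locker 7 (new)  [load 225/725]
7 storage lockers opened.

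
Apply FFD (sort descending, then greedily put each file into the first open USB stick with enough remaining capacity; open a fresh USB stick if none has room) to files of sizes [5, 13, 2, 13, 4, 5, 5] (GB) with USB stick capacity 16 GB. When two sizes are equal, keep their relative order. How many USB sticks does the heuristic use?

Sorted descending: 13, 13, 5, 5, 5, 4, 2.
  13 → USB stick 1 (new)  [load 13/16]
  13 → USB stick 2 (new)  [load 13/16]
  5 → USB stick 3 (new)  [load 5/16]
  5 → USB stick 3  [load 10/16]
  5 → USB stick 3  [load 15/16]
  4 → USB stick 4 (new)  [load 4/16]
  2 → USB stick 1  [load 15/16]
4 USB sticks opened.

4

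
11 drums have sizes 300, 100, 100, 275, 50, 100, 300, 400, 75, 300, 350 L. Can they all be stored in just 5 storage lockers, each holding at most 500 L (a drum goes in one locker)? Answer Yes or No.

No

Total = 2350 L; ⌈2350/500⌉ = 5.
6 drums each exceed half the capacity and cannot share a locker, forcing at least 6 storage lockers.
At least 6 storage lockers are required, but only 5 are allowed.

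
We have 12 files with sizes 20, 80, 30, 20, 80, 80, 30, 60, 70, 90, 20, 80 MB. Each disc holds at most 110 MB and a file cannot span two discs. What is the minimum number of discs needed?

Total = 90 + 80 + 80 + 80 + 80 + 70 + 60 + 30 + 30 + 20 + 20 + 20 = 660 MB.
Lower bound: ⌈660/110⌉ = 6 discs.
Also, 7 files each exceed 55 MB, and no two of those can share a disc, so at least 7 discs are needed.
A packing using 7 discs:
  disc 1: 90 + 20 = 110
  disc 2: 80 + 30 = 110
  disc 3: 80 + 30 = 110
  disc 4: 80 + 20 = 100
  disc 5: 80 + 20 = 100
  disc 6: 70 = 70
  disc 7: 60 = 60
This matches the lower bound, so 7 is optimal.

7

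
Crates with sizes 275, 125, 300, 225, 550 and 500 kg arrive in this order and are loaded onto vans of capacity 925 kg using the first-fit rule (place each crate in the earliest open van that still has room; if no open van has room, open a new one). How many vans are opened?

3

  275 → van 1 (new)  [load 275/925]
  125 → van 1  [load 400/925]
  300 → van 1  [load 700/925]
  225 → van 1  [load 925/925]
  550 → van 2 (new)  [load 550/925]
  500 → van 3 (new)  [load 500/925]
3 vans opened.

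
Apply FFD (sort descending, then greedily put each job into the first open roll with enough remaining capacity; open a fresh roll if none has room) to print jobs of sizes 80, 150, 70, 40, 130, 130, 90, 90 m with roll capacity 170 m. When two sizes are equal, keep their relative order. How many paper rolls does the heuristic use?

5

Sorted descending: 150, 130, 130, 90, 90, 80, 70, 40.
  150 → roll 1 (new)  [load 150/170]
  130 → roll 2 (new)  [load 130/170]
  130 → roll 3 (new)  [load 130/170]
  90 → roll 4 (new)  [load 90/170]
  90 → roll 5 (new)  [load 90/170]
  80 → roll 4  [load 170/170]
  70 → roll 5  [load 160/170]
  40 → roll 2  [load 170/170]
5 paper rolls opened.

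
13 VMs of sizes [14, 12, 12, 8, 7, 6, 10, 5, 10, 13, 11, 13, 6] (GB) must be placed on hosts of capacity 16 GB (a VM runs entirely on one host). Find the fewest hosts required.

9

Total = 14 + 13 + 13 + 12 + 12 + 11 + 10 + 10 + 8 + 7 + 6 + 6 + 5 = 127 GB.
Lower bound: ⌈127/16⌉ = 8 hosts.
A packing using 9 hosts:
  host 1: 14 = 14
  host 2: 13 = 13
  host 3: 13 = 13
  host 4: 12 = 12
  host 5: 12 = 12
  host 6: 11 + 5 = 16
  host 7: 10 + 6 = 16
  host 8: 10 + 6 = 16
  host 9: 8 + 7 = 15
No arrangement into 8 hosts stays within capacity, so 9 is optimal.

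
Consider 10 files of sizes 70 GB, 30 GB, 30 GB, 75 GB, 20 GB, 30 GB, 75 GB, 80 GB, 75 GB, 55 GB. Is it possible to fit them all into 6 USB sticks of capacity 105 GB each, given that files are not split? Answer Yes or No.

Yes

A valid assignment using 6 USB sticks:
  USB stick 1: 80 + 20 = 100
  USB stick 2: 75 + 30 = 105
  USB stick 3: 75 + 30 = 105
  USB stick 4: 75 + 30 = 105
  USB stick 5: 70 = 70
  USB stick 6: 55 = 55
Every load is within 105 GB, so 6 USB sticks suffice.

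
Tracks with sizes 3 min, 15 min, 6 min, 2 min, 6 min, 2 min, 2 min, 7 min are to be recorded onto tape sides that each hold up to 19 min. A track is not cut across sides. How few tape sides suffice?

3

Total = 15 + 7 + 6 + 6 + 3 + 2 + 2 + 2 = 43 min.
Lower bound: ⌈43/19⌉ = 3 tape sides.
A packing using 3 tape sides:
  side 1: 15 + 3 = 18
  side 2: 7 + 6 + 6 = 19
  side 3: 2 + 2 + 2 = 6
This matches the lower bound, so 3 is optimal.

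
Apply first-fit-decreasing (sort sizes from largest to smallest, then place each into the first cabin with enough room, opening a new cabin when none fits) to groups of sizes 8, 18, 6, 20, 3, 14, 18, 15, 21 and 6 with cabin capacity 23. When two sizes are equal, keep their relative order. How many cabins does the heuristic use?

Sorted descending: 21, 20, 18, 18, 15, 14, 8, 6, 6, 3.
  21 → cabin 1 (new)  [load 21/23]
  20 → cabin 2 (new)  [load 20/23]
  18 → cabin 3 (new)  [load 18/23]
  18 → cabin 4 (new)  [load 18/23]
  15 → cabin 5 (new)  [load 15/23]
  14 → cabin 6 (new)  [load 14/23]
  8 → cabin 5  [load 23/23]
  6 → cabin 6  [load 20/23]
  6 → cabin 7 (new)  [load 6/23]
  3 → cabin 2  [load 23/23]
7 cabins opened.

7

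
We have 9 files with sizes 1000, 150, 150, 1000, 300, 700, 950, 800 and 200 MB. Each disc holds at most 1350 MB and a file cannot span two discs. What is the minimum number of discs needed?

5

Total = 1000 + 1000 + 950 + 800 + 700 + 300 + 200 + 150 + 150 = 5250 MB.
Lower bound: ⌈5250/1350⌉ = 4 discs.
Also, 5 files each exceed 675 MB, and no two of those can share a disc, so at least 5 discs are needed.
A packing using 5 discs:
  disc 1: 1000 + 300 = 1300
  disc 2: 1000 + 200 + 150 = 1350
  disc 3: 950 + 150 = 1100
  disc 4: 800 = 800
  disc 5: 700 = 700
This matches the lower bound, so 5 is optimal.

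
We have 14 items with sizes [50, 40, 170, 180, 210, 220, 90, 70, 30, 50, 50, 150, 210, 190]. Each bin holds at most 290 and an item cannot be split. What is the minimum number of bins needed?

Total = 220 + 210 + 210 + 190 + 180 + 170 + 150 + 90 + 70 + 50 + 50 + 50 + 40 + 30 = 1710.
Lower bound: ⌈1710/290⌉ = 6 bins.
Also, 7 items each exceed 145, and no two of those can share a bin, so at least 7 bins are needed.
A packing using 7 bins:
  bin 1: 220 + 70 = 290
  bin 2: 210 + 50 + 30 = 290
  bin 3: 210 + 50 = 260
  bin 4: 190 + 90 = 280
  bin 5: 180 + 50 + 40 = 270
  bin 6: 170 = 170
  bin 7: 150 = 150
This matches the lower bound, so 7 is optimal.

7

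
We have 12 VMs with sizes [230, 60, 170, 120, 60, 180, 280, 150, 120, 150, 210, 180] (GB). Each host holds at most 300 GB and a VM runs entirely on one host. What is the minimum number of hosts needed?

Total = 280 + 230 + 210 + 180 + 180 + 170 + 150 + 150 + 120 + 120 + 60 + 60 = 1910 GB.
Lower bound: ⌈1910/300⌉ = 7 hosts.
A packing using 7 hosts:
  host 1: 280 = 280
  host 2: 230 + 60 = 290
  host 3: 210 + 60 = 270
  host 4: 180 + 120 = 300
  host 5: 180 + 120 = 300
  host 6: 170 = 170
  host 7: 150 + 150 = 300
This matches the lower bound, so 7 is optimal.

7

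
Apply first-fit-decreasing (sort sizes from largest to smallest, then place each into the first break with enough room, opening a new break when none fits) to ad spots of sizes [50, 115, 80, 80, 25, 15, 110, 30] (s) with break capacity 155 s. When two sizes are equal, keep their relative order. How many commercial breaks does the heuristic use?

Sorted descending: 115, 110, 80, 80, 50, 30, 25, 15.
  115 → break 1 (new)  [load 115/155]
  110 → break 2 (new)  [load 110/155]
  80 → break 3 (new)  [load 80/155]
  80 → break 4 (new)  [load 80/155]
  50 → break 3  [load 130/155]
  30 → break 1  [load 145/155]
  25 → break 2  [load 135/155]
  15 → break 2  [load 150/155]
4 commercial breaks opened.

4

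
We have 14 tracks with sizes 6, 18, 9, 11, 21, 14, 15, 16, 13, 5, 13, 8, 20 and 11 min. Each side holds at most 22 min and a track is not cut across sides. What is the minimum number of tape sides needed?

Total = 21 + 20 + 18 + 16 + 15 + 14 + 13 + 13 + 11 + 11 + 9 + 8 + 6 + 5 = 180 min.
Lower bound: ⌈180/22⌉ = 9 tape sides.
A packing using 9 tape sides:
  side 1: 21 = 21
  side 2: 20 = 20
  side 3: 18 = 18
  side 4: 16 + 6 = 22
  side 5: 15 + 5 = 20
  side 6: 14 + 8 = 22
  side 7: 13 + 9 = 22
  side 8: 13 = 13
  side 9: 11 + 11 = 22
This matches the lower bound, so 9 is optimal.

9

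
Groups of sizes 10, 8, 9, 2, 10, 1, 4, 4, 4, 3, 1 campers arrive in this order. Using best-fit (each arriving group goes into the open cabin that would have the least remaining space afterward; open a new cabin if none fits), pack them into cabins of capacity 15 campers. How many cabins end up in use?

  10 → cabin 1 (new)  [load 10/15]
  8 → cabin 2 (new)  [load 8/15]
  9 → cabin 3 (new)  [load 9/15]
  2 → cabin 1  [load 12/15]
  10 → cabin 4 (new)  [load 10/15]
  1 → cabin 1  [load 13/15]
  4 → cabin 4  [load 14/15]
  4 → cabin 3  [load 13/15]
  4 → cabin 2  [load 12/15]
  3 → cabin 2  [load 15/15]
  1 → cabin 4  [load 15/15]
4 cabins opened.

4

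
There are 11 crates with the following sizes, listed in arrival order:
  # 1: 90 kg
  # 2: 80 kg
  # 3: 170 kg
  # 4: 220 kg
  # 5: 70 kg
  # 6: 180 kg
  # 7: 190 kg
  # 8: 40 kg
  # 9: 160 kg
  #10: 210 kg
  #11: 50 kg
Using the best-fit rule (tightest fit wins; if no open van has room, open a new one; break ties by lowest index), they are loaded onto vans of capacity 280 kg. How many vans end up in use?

7

  90 → van 1 (new)  [load 90/280]
  80 → van 1  [load 170/280]
  170 → van 2 (new)  [load 170/280]
  220 → van 3 (new)  [load 220/280]
  70 → van 1  [load 240/280]
  180 → van 4 (new)  [load 180/280]
  190 → van 5 (new)  [load 190/280]
  40 → van 1  [load 280/280]
  160 → van 6 (new)  [load 160/280]
  210 → van 7 (new)  [load 210/280]
  50 → van 3  [load 270/280]
7 vans opened.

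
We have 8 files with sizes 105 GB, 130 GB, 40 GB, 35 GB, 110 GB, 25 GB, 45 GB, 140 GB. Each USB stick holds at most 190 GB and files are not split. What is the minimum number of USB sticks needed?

4

Total = 140 + 130 + 110 + 105 + 45 + 40 + 35 + 25 = 630 GB.
Lower bound: ⌈630/190⌉ = 4 USB sticks.
A packing using 4 USB sticks:
  USB stick 1: 140 + 45 = 185
  USB stick 2: 130 + 40 = 170
  USB stick 3: 110 + 35 + 25 = 170
  USB stick 4: 105 = 105
This matches the lower bound, so 4 is optimal.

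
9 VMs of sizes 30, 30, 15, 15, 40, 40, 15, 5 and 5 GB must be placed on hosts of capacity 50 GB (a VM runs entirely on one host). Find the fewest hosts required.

5

Total = 40 + 40 + 30 + 30 + 15 + 15 + 15 + 5 + 5 = 195 GB.
Lower bound: ⌈195/50⌉ = 4 hosts.
A packing using 5 hosts:
  host 1: 40 + 5 + 5 = 50
  host 2: 40 = 40
  host 3: 30 + 15 = 45
  host 4: 30 + 15 = 45
  host 5: 15 = 15
No arrangement into 4 hosts stays within capacity, so 5 is optimal.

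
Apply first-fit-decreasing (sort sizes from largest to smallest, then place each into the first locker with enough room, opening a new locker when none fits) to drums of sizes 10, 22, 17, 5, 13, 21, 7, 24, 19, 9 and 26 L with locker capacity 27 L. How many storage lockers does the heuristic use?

7

Sorted descending: 26, 24, 22, 21, 19, 17, 13, 10, 9, 7, 5.
  26 → locker 1 (new)  [load 26/27]
  24 → locker 2 (new)  [load 24/27]
  22 → locker 3 (new)  [load 22/27]
  21 → locker 4 (new)  [load 21/27]
  19 → locker 5 (new)  [load 19/27]
  17 → locker 6 (new)  [load 17/27]
  13 → locker 7 (new)  [load 13/27]
  10 → locker 6  [load 27/27]
  9 → locker 7  [load 22/27]
  7 → locker 5  [load 26/27]
  5 → locker 3  [load 27/27]
7 storage lockers opened.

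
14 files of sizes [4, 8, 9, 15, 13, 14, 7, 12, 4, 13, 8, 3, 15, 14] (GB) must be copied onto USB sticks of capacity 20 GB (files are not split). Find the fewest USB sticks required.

8

Total = 15 + 15 + 14 + 14 + 13 + 13 + 12 + 9 + 8 + 8 + 7 + 4 + 4 + 3 = 139 GB.
Lower bound: ⌈139/20⌉ = 7 USB sticks.
A packing using 8 USB sticks:
  USB stick 1: 15 + 4 = 19
  USB stick 2: 15 + 4 = 19
  USB stick 3: 14 + 3 = 17
  USB stick 4: 14 = 14
  USB stick 5: 13 + 7 = 20
  USB stick 6: 13 = 13
  USB stick 7: 12 + 8 = 20
  USB stick 8: 9 + 8 = 17
No arrangement into 7 USB sticks stays within capacity, so 8 is optimal.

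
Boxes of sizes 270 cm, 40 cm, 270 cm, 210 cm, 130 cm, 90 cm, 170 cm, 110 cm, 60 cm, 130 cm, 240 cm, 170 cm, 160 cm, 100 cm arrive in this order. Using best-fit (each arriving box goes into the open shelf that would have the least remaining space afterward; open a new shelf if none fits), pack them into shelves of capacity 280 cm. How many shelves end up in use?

9

  270 → shelf 1 (new)  [load 270/280]
  40 → shelf 2 (new)  [load 40/280]
  270 → shelf 3 (new)  [load 270/280]
  210 → shelf 2  [load 250/280]
  130 → shelf 4 (new)  [load 130/280]
  90 → shelf 4  [load 220/280]
  170 → shelf 5 (new)  [load 170/280]
  110 → shelf 5  [load 280/280]
  60 → shelf 4  [load 280/280]
  130 → shelf 6 (new)  [load 130/280]
  240 → shelf 7 (new)  [load 240/280]
  170 → shelf 8 (new)  [load 170/280]
  160 → shelf 9 (new)  [load 160/280]
  100 → shelf 8  [load 270/280]
9 shelves opened.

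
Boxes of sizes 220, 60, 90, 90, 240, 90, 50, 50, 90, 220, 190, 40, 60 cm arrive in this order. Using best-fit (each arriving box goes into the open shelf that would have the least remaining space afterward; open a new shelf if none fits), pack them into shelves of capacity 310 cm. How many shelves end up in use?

  220 → shelf 1 (new)  [load 220/310]
  60 → shelf 1  [load 280/310]
  90 → shelf 2 (new)  [load 90/310]
  90 → shelf 2  [load 180/310]
  240 → shelf 3 (new)  [load 240/310]
  90 → shelf 2  [load 270/310]
  50 → shelf 3  [load 290/310]
  50 → shelf 4 (new)  [load 50/310]
  90 → shelf 4  [load 140/310]
  220 → shelf 5 (new)  [load 220/310]
  190 → shelf 6 (new)  [load 190/310]
  40 → shelf 2  [load 310/310]
  60 → shelf 5  [load 280/310]
6 shelves opened.

6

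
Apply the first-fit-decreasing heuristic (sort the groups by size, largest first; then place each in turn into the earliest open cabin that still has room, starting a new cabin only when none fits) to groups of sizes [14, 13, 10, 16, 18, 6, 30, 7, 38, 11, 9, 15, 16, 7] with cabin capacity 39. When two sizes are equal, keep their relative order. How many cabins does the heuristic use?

6

Sorted descending: 38, 30, 18, 16, 16, 15, 14, 13, 11, 10, 9, 7, 7, 6.
  38 → cabin 1 (new)  [load 38/39]
  30 → cabin 2 (new)  [load 30/39]
  18 → cabin 3 (new)  [load 18/39]
  16 → cabin 3  [load 34/39]
  16 → cabin 4 (new)  [load 16/39]
  15 → cabin 4  [load 31/39]
  14 → cabin 5 (new)  [load 14/39]
  13 → cabin 5  [load 27/39]
  11 → cabin 5  [load 38/39]
  10 → cabin 6 (new)  [load 10/39]
  9 → cabin 2  [load 39/39]
  7 → cabin 4  [load 38/39]
  7 → cabin 6  [load 17/39]
  6 → cabin 6  [load 23/39]
6 cabins opened.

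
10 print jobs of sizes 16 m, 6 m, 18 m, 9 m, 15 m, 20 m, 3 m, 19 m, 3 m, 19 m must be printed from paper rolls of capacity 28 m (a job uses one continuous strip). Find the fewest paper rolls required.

6

Total = 20 + 19 + 19 + 18 + 16 + 15 + 9 + 6 + 3 + 3 = 128 m.
Lower bound: ⌈128/28⌉ = 5 paper rolls.
Also, 6 print jobs each exceed 14 m, and no two of those can share a roll, so at least 6 paper rolls are needed.
A packing using 6 paper rolls:
  roll 1: 20 + 6 = 26
  roll 2: 19 + 9 = 28
  roll 3: 19 + 3 + 3 = 25
  roll 4: 18 = 18
  roll 5: 16 = 16
  roll 6: 15 = 15
This matches the lower bound, so 6 is optimal.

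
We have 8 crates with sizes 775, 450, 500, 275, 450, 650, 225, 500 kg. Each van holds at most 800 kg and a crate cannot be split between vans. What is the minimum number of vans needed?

Total = 775 + 650 + 500 + 500 + 450 + 450 + 275 + 225 = 3825 kg.
Lower bound: ⌈3825/800⌉ = 5 vans.
Also, 6 crates each exceed 400 kg, and no two of those can share a van, so at least 6 vans are needed.
A packing using 6 vans:
  van 1: 775 = 775
  van 2: 650 = 650
  van 3: 500 + 275 = 775
  van 4: 500 + 225 = 725
  van 5: 450 = 450
  van 6: 450 = 450
This matches the lower bound, so 6 is optimal.

6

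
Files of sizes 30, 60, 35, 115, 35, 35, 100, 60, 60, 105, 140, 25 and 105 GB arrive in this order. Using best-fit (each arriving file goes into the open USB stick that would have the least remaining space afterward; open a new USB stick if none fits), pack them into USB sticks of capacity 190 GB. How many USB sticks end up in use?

  30 → USB stick 1 (new)  [load 30/190]
  60 → USB stick 1  [load 90/190]
  35 → USB stick 1  [load 125/190]
  115 → USB stick 2 (new)  [load 115/190]
  35 → USB stick 1  [load 160/190]
  35 → USB stick 2  [load 150/190]
  100 → USB stick 3 (new)  [load 100/190]
  60 → USB stick 3  [load 160/190]
  60 → USB stick 4 (new)  [load 60/190]
  105 → USB stick 4  [load 165/190]
  140 → USB stick 5 (new)  [load 140/190]
  25 → USB stick 4  [load 190/190]
  105 → USB stick 6 (new)  [load 105/190]
6 USB sticks opened.

6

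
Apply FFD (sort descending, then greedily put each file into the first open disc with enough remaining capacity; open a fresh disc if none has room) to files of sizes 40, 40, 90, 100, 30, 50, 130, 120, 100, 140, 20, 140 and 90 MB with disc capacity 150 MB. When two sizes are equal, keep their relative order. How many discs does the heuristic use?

8

Sorted descending: 140, 140, 130, 120, 100, 100, 90, 90, 50, 40, 40, 30, 20.
  140 → disc 1 (new)  [load 140/150]
  140 → disc 2 (new)  [load 140/150]
  130 → disc 3 (new)  [load 130/150]
  120 → disc 4 (new)  [load 120/150]
  100 → disc 5 (new)  [load 100/150]
  100 → disc 6 (new)  [load 100/150]
  90 → disc 7 (new)  [load 90/150]
  90 → disc 8 (new)  [load 90/150]
  50 → disc 5  [load 150/150]
  40 → disc 6  [load 140/150]
  40 → disc 7  [load 130/150]
  30 → disc 4  [load 150/150]
  20 → disc 3  [load 150/150]
8 discs opened.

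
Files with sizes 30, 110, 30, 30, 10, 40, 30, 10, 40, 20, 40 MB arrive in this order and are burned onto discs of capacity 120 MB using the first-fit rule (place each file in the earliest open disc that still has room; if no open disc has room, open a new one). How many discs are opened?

  30 → disc 1 (new)  [load 30/120]
  110 → disc 2 (new)  [load 110/120]
  30 → disc 1  [load 60/120]
  30 → disc 1  [load 90/120]
  10 → disc 1  [load 100/120]
  40 → disc 3 (new)  [load 40/120]
  30 → disc 3  [load 70/120]
  10 → disc 1  [load 110/120]
  40 → disc 3  [load 110/120]
  20 → disc 4 (new)  [load 20/120]
  40 → disc 4  [load 60/120]
4 discs opened.

4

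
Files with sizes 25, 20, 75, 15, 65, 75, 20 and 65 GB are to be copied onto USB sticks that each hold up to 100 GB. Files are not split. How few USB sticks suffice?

Total = 75 + 75 + 65 + 65 + 25 + 20 + 20 + 15 = 360 GB.
Lower bound: ⌈360/100⌉ = 4 USB sticks.
A packing using 4 USB sticks:
  USB stick 1: 75 + 25 = 100
  USB stick 2: 75 + 20 = 95
  USB stick 3: 65 + 20 + 15 = 100
  USB stick 4: 65 = 65
This matches the lower bound, so 4 is optimal.

4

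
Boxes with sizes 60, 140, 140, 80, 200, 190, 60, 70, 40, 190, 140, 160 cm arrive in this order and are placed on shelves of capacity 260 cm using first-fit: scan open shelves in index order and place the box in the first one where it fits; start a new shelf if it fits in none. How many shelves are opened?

7

  60 → shelf 1 (new)  [load 60/260]
  140 → shelf 1  [load 200/260]
  140 → shelf 2 (new)  [load 140/260]
  80 → shelf 2  [load 220/260]
  200 → shelf 3 (new)  [load 200/260]
  190 → shelf 4 (new)  [load 190/260]
  60 → shelf 1  [load 260/260]
  70 → shelf 4  [load 260/260]
  40 → shelf 2  [load 260/260]
  190 → shelf 5 (new)  [load 190/260]
  140 → shelf 6 (new)  [load 140/260]
  160 → shelf 7 (new)  [load 160/260]
7 shelves opened.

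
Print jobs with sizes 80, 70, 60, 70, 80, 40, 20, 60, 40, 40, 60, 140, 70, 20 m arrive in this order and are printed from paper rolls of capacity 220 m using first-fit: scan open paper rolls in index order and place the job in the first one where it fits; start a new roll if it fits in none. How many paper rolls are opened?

4

  80 → roll 1 (new)  [load 80/220]
  70 → roll 1  [load 150/220]
  60 → roll 1  [load 210/220]
  70 → roll 2 (new)  [load 70/220]
  80 → roll 2  [load 150/220]
  40 → roll 2  [load 190/220]
  20 → roll 2  [load 210/220]
  60 → roll 3 (new)  [load 60/220]
  40 → roll 3  [load 100/220]
  40 → roll 3  [load 140/220]
  60 → roll 3  [load 200/220]
  140 → roll 4 (new)  [load 140/220]
  70 → roll 4  [load 210/220]
  20 → roll 3  [load 220/220]
4 paper rolls opened.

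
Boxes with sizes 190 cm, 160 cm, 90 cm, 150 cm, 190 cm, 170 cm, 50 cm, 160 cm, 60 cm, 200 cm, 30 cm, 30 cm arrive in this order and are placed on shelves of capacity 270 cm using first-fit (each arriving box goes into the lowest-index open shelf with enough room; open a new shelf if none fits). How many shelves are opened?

  190 → shelf 1 (new)  [load 190/270]
  160 → shelf 2 (new)  [load 160/270]
  90 → shelf 2  [load 250/270]
  150 → shelf 3 (new)  [load 150/270]
  190 → shelf 4 (new)  [load 190/270]
  170 → shelf 5 (new)  [load 170/270]
  50 → shelf 1  [load 240/270]
  160 → shelf 6 (new)  [load 160/270]
  60 → shelf 3  [load 210/270]
  200 → shelf 7 (new)  [load 200/270]
  30 → shelf 1  [load 270/270]
  30 → shelf 3  [load 240/270]
7 shelves opened.

7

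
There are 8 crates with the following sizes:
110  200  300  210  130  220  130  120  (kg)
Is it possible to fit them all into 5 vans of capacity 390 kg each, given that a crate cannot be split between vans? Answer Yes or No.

Yes

A valid assignment using 5 vans:
  van 1: 300 = 300
  van 2: 220 + 130 = 350
  van 3: 210 + 130 = 340
  van 4: 200 + 120 = 320
  van 5: 110 = 110
Every load is within 390 kg, so 5 vans suffice.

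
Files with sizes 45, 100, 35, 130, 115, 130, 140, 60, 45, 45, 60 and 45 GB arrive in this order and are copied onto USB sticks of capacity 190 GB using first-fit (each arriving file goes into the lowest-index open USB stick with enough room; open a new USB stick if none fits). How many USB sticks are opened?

6

  45 → USB stick 1 (new)  [load 45/190]
  100 → USB stick 1  [load 145/190]
  35 → USB stick 1  [load 180/190]
  130 → USB stick 2 (new)  [load 130/190]
  115 → USB stick 3 (new)  [load 115/190]
  130 → USB stick 4 (new)  [load 130/190]
  140 → USB stick 5 (new)  [load 140/190]
  60 → USB stick 2  [load 190/190]
  45 → USB stick 3  [load 160/190]
  45 → USB stick 4  [load 175/190]
  60 → USB stick 6 (new)  [load 60/190]
  45 → USB stick 5  [load 185/190]
6 USB sticks opened.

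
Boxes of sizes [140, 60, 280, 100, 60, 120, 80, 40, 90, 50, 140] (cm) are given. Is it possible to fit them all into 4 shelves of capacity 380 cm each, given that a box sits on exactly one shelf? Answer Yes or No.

Yes

A valid assignment using 4 shelves:
  shelf 1: 280 + 100 = 380
  shelf 2: 140 + 140 + 90 = 370
  shelf 3: 120 + 80 + 60 + 60 + 50 = 370
  shelf 4: 40 = 40
Every load is within 380 cm, so 4 shelves suffice.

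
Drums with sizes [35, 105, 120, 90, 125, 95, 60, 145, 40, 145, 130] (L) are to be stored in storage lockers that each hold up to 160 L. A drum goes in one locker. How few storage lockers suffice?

8

Total = 145 + 145 + 130 + 125 + 120 + 105 + 95 + 90 + 60 + 40 + 35 = 1090 L.
Lower bound: ⌈1090/160⌉ = 7 storage lockers.
Also, 8 drums each exceed 80 L, and no two of those can share a locker, so at least 8 storage lockers are needed.
A packing using 8 storage lockers:
  locker 1: 145 = 145
  locker 2: 145 = 145
  locker 3: 130 = 130
  locker 4: 125 + 35 = 160
  locker 5: 120 + 40 = 160
  locker 6: 105 = 105
  locker 7: 95 + 60 = 155
  locker 8: 90 = 90
This matches the lower bound, so 8 is optimal.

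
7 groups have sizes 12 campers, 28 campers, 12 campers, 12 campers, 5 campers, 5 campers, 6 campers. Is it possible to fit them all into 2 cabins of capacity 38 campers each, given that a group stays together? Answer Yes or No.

No

Total = 80 campers; ⌈80/38⌉ = 3.
At least 3 cabins are required, but only 2 are allowed.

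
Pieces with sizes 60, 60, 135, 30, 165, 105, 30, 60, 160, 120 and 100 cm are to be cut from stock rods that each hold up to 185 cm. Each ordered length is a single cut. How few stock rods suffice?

7

Total = 165 + 160 + 135 + 120 + 105 + 100 + 60 + 60 + 60 + 30 + 30 = 1025 cm.
Lower bound: ⌈1025/185⌉ = 6 stock rods.
A packing using 7 stock rods:
  stock rod 1: 165 = 165
  stock rod 2: 160 = 160
  stock rod 3: 135 + 30 = 165
  stock rod 4: 120 + 60 = 180
  stock rod 5: 105 + 60 = 165
  stock rod 6: 100 + 60 = 160
  stock rod 7: 30 = 30
No arrangement into 6 stock rods stays within capacity, so 7 is optimal.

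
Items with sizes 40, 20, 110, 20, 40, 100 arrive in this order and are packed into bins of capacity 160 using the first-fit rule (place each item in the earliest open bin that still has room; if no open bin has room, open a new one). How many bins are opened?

3

  40 → bin 1 (new)  [load 40/160]
  20 → bin 1  [load 60/160]
  110 → bin 2 (new)  [load 110/160]
  20 → bin 1  [load 80/160]
  40 → bin 1  [load 120/160]
  100 → bin 3 (new)  [load 100/160]
3 bins opened.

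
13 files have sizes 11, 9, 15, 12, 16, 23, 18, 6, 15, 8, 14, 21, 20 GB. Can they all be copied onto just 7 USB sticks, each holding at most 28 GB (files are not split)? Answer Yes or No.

Total = 188 GB; ⌈188/28⌉ = 7.
The bound of 7 does not rule out 7, but exhaustive search shows no assignment into 7 USB sticks of capacity 28 GB exists — the minimum is 8.

No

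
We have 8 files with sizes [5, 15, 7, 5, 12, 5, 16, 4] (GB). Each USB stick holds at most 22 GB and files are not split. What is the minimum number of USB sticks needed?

4

Total = 16 + 15 + 12 + 7 + 5 + 5 + 5 + 4 = 69 GB.
Lower bound: ⌈69/22⌉ = 4 USB sticks.
A packing using 4 USB sticks:
  USB stick 1: 16 + 5 = 21
  USB stick 2: 15 + 7 = 22
  USB stick 3: 12 + 5 + 5 = 22
  USB stick 4: 4 = 4
This matches the lower bound, so 4 is optimal.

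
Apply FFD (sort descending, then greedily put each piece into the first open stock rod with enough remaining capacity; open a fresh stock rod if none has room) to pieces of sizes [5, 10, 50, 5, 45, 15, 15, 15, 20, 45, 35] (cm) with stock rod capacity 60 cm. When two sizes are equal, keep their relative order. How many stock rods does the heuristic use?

5

Sorted descending: 50, 45, 45, 35, 20, 15, 15, 15, 10, 5, 5.
  50 → stock rod 1 (new)  [load 50/60]
  45 → stock rod 2 (new)  [load 45/60]
  45 → stock rod 3 (new)  [load 45/60]
  35 → stock rod 4 (new)  [load 35/60]
  20 → stock rod 4  [load 55/60]
  15 → stock rod 2  [load 60/60]
  15 → stock rod 3  [load 60/60]
  15 → stock rod 5 (new)  [load 15/60]
  10 → stock rod 1  [load 60/60]
  5 → stock rod 4  [load 60/60]
  5 → stock rod 5  [load 20/60]
5 stock rods opened.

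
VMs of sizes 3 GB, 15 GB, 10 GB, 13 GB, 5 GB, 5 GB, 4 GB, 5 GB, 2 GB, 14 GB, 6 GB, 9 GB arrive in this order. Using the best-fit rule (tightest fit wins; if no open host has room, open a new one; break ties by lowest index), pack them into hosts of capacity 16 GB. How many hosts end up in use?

  3 → host 1 (new)  [load 3/16]
  15 → host 2 (new)  [load 15/16]
  10 → host 1  [load 13/16]
  13 → host 3 (new)  [load 13/16]
  5 → host 4 (new)  [load 5/16]
  5 → host 4  [load 10/16]
  4 → host 4  [load 14/16]
  5 → host 5 (new)  [load 5/16]
  2 → host 4  [load 16/16]
  14 → host 6 (new)  [load 14/16]
  6 → host 5  [load 11/16]
  9 → host 7 (new)  [load 9/16]
7 hosts opened.

7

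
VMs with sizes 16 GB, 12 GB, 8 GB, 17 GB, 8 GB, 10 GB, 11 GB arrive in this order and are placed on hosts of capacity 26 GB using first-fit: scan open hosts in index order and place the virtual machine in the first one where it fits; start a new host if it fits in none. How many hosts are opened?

  16 → host 1 (new)  [load 16/26]
  12 → host 2 (new)  [load 12/26]
  8 → host 1  [load 24/26]
  17 → host 3 (new)  [load 17/26]
  8 → host 2  [load 20/26]
  10 → host 4 (new)  [load 10/26]
  11 → host 4  [load 21/26]
4 hosts opened.

4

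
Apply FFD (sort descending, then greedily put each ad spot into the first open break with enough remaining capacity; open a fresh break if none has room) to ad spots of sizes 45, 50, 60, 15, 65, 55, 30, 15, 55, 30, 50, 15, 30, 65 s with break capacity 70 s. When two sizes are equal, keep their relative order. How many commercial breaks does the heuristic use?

10

Sorted descending: 65, 65, 60, 55, 55, 50, 50, 45, 30, 30, 30, 15, 15, 15.
  65 → break 1 (new)  [load 65/70]
  65 → break 2 (new)  [load 65/70]
  60 → break 3 (new)  [load 60/70]
  55 → break 4 (new)  [load 55/70]
  55 → break 5 (new)  [load 55/70]
  50 → break 6 (new)  [load 50/70]
  50 → break 7 (new)  [load 50/70]
  45 → break 8 (new)  [load 45/70]
  30 → break 9 (new)  [load 30/70]
  30 → break 9  [load 60/70]
  30 → break 10 (new)  [load 30/70]
  15 → break 4  [load 70/70]
  15 → break 5  [load 70/70]
  15 → break 6  [load 65/70]
10 commercial breaks opened.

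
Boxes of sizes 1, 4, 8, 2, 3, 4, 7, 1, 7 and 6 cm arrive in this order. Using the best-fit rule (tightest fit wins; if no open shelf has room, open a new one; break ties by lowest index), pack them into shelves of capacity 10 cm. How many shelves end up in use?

5

  1 → shelf 1 (new)  [load 1/10]
  4 → shelf 1  [load 5/10]
  8 → shelf 2 (new)  [load 8/10]
  2 → shelf 2  [load 10/10]
  3 → shelf 1  [load 8/10]
  4 → shelf 3 (new)  [load 4/10]
  7 → shelf 4 (new)  [load 7/10]
  1 → shelf 1  [load 9/10]
  7 → shelf 5 (new)  [load 7/10]
  6 → shelf 3  [load 10/10]
5 shelves opened.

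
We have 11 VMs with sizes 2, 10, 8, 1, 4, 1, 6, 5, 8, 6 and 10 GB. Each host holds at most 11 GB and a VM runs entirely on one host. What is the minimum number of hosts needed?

Total = 10 + 10 + 8 + 8 + 6 + 6 + 5 + 4 + 2 + 1 + 1 = 61 GB.
Lower bound: ⌈61/11⌉ = 6 hosts.
A packing using 6 hosts:
  host 1: 10 + 1 = 11
  host 2: 10 + 1 = 11
  host 3: 8 + 2 = 10
  host 4: 8 = 8
  host 5: 6 + 5 = 11
  host 6: 6 + 4 = 10
This matches the lower bound, so 6 is optimal.

6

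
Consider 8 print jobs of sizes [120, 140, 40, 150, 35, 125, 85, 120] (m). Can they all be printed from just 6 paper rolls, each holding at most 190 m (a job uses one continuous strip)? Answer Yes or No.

Yes

A valid assignment using 6 paper rolls:
  roll 1: 150 + 40 = 190
  roll 2: 140 + 35 = 175
  roll 3: 125 = 125
  roll 4: 120 = 120
  roll 5: 120 = 120
  roll 6: 85 = 85
Every load is within 190 m, so 6 paper rolls suffice.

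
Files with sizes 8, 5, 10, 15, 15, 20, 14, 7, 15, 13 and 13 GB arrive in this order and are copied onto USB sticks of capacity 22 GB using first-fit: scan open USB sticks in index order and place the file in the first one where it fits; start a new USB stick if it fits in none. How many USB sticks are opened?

9

  8 → USB stick 1 (new)  [load 8/22]
  5 → USB stick 1  [load 13/22]
  10 → USB stick 2 (new)  [load 10/22]
  15 → USB stick 3 (new)  [load 15/22]
  15 → USB stick 4 (new)  [load 15/22]
  20 → USB stick 5 (new)  [load 20/22]
  14 → USB stick 6 (new)  [load 14/22]
  7 → USB stick 1  [load 20/22]
  15 → USB stick 7 (new)  [load 15/22]
  13 → USB stick 8 (new)  [load 13/22]
  13 → USB stick 9 (new)  [load 13/22]
9 USB sticks opened.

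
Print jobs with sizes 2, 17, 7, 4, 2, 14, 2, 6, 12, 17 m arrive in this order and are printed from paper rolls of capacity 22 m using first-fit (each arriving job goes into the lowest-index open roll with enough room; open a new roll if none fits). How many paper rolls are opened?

  2 → roll 1 (new)  [load 2/22]
  17 → roll 1  [load 19/22]
  7 → roll 2 (new)  [load 7/22]
  4 → roll 2  [load 11/22]
  2 → roll 1  [load 21/22]
  14 → roll 3 (new)  [load 14/22]
  2 → roll 2  [load 13/22]
  6 → roll 2  [load 19/22]
  12 → roll 4 (new)  [load 12/22]
  17 → roll 5 (new)  [load 17/22]
5 paper rolls opened.

5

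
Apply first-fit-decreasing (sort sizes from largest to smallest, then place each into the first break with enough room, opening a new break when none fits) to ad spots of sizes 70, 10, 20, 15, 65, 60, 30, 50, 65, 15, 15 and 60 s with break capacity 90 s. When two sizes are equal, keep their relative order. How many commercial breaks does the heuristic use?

Sorted descending: 70, 65, 65, 60, 60, 50, 30, 20, 15, 15, 15, 10.
  70 → break 1 (new)  [load 70/90]
  65 → break 2 (new)  [load 65/90]
  65 → break 3 (new)  [load 65/90]
  60 → break 4 (new)  [load 60/90]
  60 → break 5 (new)  [load 60/90]
  50 → break 6 (new)  [load 50/90]
  30 → break 4  [load 90/90]
  20 → break 1  [load 90/90]
  15 → break 2  [load 80/90]
  15 → break 3  [load 80/90]
  15 → break 5  [load 75/90]
  10 → break 2  [load 90/90]
6 commercial breaks opened.

6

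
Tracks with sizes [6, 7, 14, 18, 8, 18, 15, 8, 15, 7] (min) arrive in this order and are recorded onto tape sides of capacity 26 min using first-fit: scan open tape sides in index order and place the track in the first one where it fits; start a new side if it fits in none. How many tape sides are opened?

6

  6 → side 1 (new)  [load 6/26]
  7 → side 1  [load 13/26]
  14 → side 2 (new)  [load 14/26]
  18 → side 3 (new)  [load 18/26]
  8 → side 1  [load 21/26]
  18 → side 4 (new)  [load 18/26]
  15 → side 5 (new)  [load 15/26]
  8 → side 2  [load 22/26]
  15 → side 6 (new)  [load 15/26]
  7 → side 3  [load 25/26]
6 tape sides opened.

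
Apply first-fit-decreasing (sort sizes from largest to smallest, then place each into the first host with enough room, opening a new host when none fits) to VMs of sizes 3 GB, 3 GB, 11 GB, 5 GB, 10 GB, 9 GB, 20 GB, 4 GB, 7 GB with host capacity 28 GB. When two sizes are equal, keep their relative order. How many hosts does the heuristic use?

Sorted descending: 20, 11, 10, 9, 7, 5, 4, 3, 3.
  20 → host 1 (new)  [load 20/28]
  11 → host 2 (new)  [load 11/28]
  10 → host 2  [load 21/28]
  9 → host 3 (new)  [load 9/28]
  7 → host 1  [load 27/28]
  5 → host 2  [load 26/28]
  4 → host 3  [load 13/28]
  3 → host 3  [load 16/28]
  3 → host 3  [load 19/28]
3 hosts opened.

3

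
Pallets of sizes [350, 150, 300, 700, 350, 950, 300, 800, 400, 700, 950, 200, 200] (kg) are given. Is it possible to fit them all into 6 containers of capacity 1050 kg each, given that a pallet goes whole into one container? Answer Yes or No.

Total = 6350 kg; ⌈6350/1050⌉ = 7.
At least 7 containers are required, but only 6 are allowed.

No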